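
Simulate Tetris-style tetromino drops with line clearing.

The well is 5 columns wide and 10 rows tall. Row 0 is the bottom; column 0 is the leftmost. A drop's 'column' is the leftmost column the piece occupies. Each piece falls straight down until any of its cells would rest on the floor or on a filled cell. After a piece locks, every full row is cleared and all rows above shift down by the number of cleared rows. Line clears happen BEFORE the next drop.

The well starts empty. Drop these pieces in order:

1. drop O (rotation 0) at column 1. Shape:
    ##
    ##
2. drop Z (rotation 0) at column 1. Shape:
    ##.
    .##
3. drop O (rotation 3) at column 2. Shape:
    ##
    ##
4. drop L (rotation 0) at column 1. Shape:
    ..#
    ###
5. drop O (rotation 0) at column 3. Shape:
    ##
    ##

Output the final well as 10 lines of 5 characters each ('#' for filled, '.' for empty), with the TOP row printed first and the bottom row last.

Drop 1: O rot0 at col 1 lands with bottom-row=0; cleared 0 line(s) (total 0); column heights now [0 2 2 0 0], max=2
Drop 2: Z rot0 at col 1 lands with bottom-row=2; cleared 0 line(s) (total 0); column heights now [0 4 4 3 0], max=4
Drop 3: O rot3 at col 2 lands with bottom-row=4; cleared 0 line(s) (total 0); column heights now [0 4 6 6 0], max=6
Drop 4: L rot0 at col 1 lands with bottom-row=6; cleared 0 line(s) (total 0); column heights now [0 7 7 8 0], max=8
Drop 5: O rot0 at col 3 lands with bottom-row=8; cleared 0 line(s) (total 0); column heights now [0 7 7 10 10], max=10

Answer: ...##
...##
...#.
.###.
..##.
..##.
.##..
..##.
.##..
.##..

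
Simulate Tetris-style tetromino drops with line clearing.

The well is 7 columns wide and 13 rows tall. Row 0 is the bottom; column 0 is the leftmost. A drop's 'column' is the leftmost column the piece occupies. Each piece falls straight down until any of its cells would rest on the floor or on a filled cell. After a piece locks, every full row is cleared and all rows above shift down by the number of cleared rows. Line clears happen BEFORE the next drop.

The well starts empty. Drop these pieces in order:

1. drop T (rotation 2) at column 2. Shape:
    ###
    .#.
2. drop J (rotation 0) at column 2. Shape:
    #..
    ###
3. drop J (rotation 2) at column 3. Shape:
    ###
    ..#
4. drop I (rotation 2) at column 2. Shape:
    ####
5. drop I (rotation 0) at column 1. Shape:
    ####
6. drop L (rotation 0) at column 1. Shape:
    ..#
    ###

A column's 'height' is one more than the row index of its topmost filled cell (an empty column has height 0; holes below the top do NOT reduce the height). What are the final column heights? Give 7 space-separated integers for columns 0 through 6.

Drop 1: T rot2 at col 2 lands with bottom-row=0; cleared 0 line(s) (total 0); column heights now [0 0 2 2 2 0 0], max=2
Drop 2: J rot0 at col 2 lands with bottom-row=2; cleared 0 line(s) (total 0); column heights now [0 0 4 3 3 0 0], max=4
Drop 3: J rot2 at col 3 lands with bottom-row=2; cleared 0 line(s) (total 0); column heights now [0 0 4 4 4 4 0], max=4
Drop 4: I rot2 at col 2 lands with bottom-row=4; cleared 0 line(s) (total 0); column heights now [0 0 5 5 5 5 0], max=5
Drop 5: I rot0 at col 1 lands with bottom-row=5; cleared 0 line(s) (total 0); column heights now [0 6 6 6 6 5 0], max=6
Drop 6: L rot0 at col 1 lands with bottom-row=6; cleared 0 line(s) (total 0); column heights now [0 7 7 8 6 5 0], max=8

Answer: 0 7 7 8 6 5 0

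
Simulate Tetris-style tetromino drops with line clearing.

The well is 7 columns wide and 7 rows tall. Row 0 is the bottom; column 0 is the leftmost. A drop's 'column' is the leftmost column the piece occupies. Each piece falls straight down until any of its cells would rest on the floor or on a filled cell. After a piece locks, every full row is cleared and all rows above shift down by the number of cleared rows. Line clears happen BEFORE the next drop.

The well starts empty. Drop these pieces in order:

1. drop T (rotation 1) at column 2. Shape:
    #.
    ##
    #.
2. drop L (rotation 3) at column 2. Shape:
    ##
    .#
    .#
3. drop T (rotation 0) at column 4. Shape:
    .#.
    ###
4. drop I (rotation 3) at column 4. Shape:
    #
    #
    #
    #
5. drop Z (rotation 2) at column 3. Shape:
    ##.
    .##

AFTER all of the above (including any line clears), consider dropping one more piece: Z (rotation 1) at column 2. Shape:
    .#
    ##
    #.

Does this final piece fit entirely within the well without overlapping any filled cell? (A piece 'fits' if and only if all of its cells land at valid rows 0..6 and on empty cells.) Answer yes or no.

Answer: no

Derivation:
Drop 1: T rot1 at col 2 lands with bottom-row=0; cleared 0 line(s) (total 0); column heights now [0 0 3 2 0 0 0], max=3
Drop 2: L rot3 at col 2 lands with bottom-row=2; cleared 0 line(s) (total 0); column heights now [0 0 5 5 0 0 0], max=5
Drop 3: T rot0 at col 4 lands with bottom-row=0; cleared 0 line(s) (total 0); column heights now [0 0 5 5 1 2 1], max=5
Drop 4: I rot3 at col 4 lands with bottom-row=1; cleared 0 line(s) (total 0); column heights now [0 0 5 5 5 2 1], max=5
Drop 5: Z rot2 at col 3 lands with bottom-row=5; cleared 0 line(s) (total 0); column heights now [0 0 5 7 7 6 1], max=7
Test piece Z rot1 at col 2 (width 2): heights before test = [0 0 5 7 7 6 1]; fits = False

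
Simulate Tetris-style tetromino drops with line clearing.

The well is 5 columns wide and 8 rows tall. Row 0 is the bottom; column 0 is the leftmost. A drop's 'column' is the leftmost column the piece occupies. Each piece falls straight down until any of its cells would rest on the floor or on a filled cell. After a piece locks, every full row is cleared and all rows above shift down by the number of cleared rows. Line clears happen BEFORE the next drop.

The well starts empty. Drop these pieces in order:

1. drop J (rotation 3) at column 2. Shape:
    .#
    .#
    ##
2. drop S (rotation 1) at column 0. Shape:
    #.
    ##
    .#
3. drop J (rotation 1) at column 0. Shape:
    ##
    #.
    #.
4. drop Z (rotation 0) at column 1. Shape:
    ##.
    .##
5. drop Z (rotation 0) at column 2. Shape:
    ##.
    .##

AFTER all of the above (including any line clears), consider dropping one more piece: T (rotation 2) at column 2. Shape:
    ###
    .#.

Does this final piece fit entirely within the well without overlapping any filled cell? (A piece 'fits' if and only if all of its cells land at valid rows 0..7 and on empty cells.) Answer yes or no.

Answer: no

Derivation:
Drop 1: J rot3 at col 2 lands with bottom-row=0; cleared 0 line(s) (total 0); column heights now [0 0 1 3 0], max=3
Drop 2: S rot1 at col 0 lands with bottom-row=0; cleared 0 line(s) (total 0); column heights now [3 2 1 3 0], max=3
Drop 3: J rot1 at col 0 lands with bottom-row=3; cleared 0 line(s) (total 0); column heights now [6 6 1 3 0], max=6
Drop 4: Z rot0 at col 1 lands with bottom-row=5; cleared 0 line(s) (total 0); column heights now [6 7 7 6 0], max=7
Drop 5: Z rot0 at col 2 lands with bottom-row=6; cleared 0 line(s) (total 0); column heights now [6 7 8 8 7], max=8
Test piece T rot2 at col 2 (width 3): heights before test = [6 7 8 8 7]; fits = False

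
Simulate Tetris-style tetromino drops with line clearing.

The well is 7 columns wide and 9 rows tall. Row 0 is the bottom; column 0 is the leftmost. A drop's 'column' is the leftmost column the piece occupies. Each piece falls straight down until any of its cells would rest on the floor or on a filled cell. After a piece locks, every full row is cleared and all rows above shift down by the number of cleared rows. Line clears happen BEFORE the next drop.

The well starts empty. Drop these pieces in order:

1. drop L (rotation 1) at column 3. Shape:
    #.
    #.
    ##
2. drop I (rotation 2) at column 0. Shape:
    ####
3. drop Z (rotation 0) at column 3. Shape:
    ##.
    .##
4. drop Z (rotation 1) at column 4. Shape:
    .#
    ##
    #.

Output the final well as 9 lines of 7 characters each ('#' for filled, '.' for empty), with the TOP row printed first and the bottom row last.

Answer: .......
.....#.
....##.
....#..
...##..
######.
...#...
...#...
...##..

Derivation:
Drop 1: L rot1 at col 3 lands with bottom-row=0; cleared 0 line(s) (total 0); column heights now [0 0 0 3 1 0 0], max=3
Drop 2: I rot2 at col 0 lands with bottom-row=3; cleared 0 line(s) (total 0); column heights now [4 4 4 4 1 0 0], max=4
Drop 3: Z rot0 at col 3 lands with bottom-row=3; cleared 0 line(s) (total 0); column heights now [4 4 4 5 5 4 0], max=5
Drop 4: Z rot1 at col 4 lands with bottom-row=5; cleared 0 line(s) (total 0); column heights now [4 4 4 5 7 8 0], max=8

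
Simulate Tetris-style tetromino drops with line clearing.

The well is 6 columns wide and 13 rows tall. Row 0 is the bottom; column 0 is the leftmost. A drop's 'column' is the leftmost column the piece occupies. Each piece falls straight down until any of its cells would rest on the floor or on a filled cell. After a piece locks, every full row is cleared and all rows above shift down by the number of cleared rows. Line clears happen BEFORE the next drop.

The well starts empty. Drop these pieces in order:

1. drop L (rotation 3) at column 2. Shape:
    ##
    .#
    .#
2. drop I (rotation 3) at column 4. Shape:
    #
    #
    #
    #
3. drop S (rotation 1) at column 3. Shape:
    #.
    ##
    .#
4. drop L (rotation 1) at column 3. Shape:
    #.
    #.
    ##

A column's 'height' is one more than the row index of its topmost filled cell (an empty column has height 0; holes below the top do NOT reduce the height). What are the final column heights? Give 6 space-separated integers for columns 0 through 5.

Answer: 0 0 3 10 8 0

Derivation:
Drop 1: L rot3 at col 2 lands with bottom-row=0; cleared 0 line(s) (total 0); column heights now [0 0 3 3 0 0], max=3
Drop 2: I rot3 at col 4 lands with bottom-row=0; cleared 0 line(s) (total 0); column heights now [0 0 3 3 4 0], max=4
Drop 3: S rot1 at col 3 lands with bottom-row=4; cleared 0 line(s) (total 0); column heights now [0 0 3 7 6 0], max=7
Drop 4: L rot1 at col 3 lands with bottom-row=7; cleared 0 line(s) (total 0); column heights now [0 0 3 10 8 0], max=10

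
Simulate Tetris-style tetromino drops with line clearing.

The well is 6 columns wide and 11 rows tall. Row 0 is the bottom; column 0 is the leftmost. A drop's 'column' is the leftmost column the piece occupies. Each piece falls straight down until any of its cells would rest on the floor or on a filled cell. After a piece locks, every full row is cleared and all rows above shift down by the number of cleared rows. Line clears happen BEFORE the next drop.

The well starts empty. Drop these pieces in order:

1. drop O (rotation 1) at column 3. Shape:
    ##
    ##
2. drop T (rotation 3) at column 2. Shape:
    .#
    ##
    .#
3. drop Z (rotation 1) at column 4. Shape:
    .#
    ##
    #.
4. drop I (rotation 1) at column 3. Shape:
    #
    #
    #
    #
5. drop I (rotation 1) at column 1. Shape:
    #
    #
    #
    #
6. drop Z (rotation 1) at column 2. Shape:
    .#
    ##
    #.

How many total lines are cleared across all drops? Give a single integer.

Drop 1: O rot1 at col 3 lands with bottom-row=0; cleared 0 line(s) (total 0); column heights now [0 0 0 2 2 0], max=2
Drop 2: T rot3 at col 2 lands with bottom-row=2; cleared 0 line(s) (total 0); column heights now [0 0 4 5 2 0], max=5
Drop 3: Z rot1 at col 4 lands with bottom-row=2; cleared 0 line(s) (total 0); column heights now [0 0 4 5 4 5], max=5
Drop 4: I rot1 at col 3 lands with bottom-row=5; cleared 0 line(s) (total 0); column heights now [0 0 4 9 4 5], max=9
Drop 5: I rot1 at col 1 lands with bottom-row=0; cleared 0 line(s) (total 0); column heights now [0 4 4 9 4 5], max=9
Drop 6: Z rot1 at col 2 lands with bottom-row=8; cleared 0 line(s) (total 0); column heights now [0 4 10 11 4 5], max=11

Answer: 0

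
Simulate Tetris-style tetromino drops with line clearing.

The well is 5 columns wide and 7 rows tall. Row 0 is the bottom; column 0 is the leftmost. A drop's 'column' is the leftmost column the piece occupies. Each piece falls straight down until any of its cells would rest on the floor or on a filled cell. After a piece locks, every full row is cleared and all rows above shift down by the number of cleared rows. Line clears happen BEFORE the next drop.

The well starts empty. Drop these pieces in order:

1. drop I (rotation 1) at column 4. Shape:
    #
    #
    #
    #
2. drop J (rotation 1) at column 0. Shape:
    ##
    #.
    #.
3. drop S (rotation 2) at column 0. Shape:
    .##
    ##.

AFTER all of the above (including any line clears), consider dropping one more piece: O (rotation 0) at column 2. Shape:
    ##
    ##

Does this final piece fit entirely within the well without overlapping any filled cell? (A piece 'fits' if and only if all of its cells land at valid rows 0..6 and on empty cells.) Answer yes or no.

Drop 1: I rot1 at col 4 lands with bottom-row=0; cleared 0 line(s) (total 0); column heights now [0 0 0 0 4], max=4
Drop 2: J rot1 at col 0 lands with bottom-row=0; cleared 0 line(s) (total 0); column heights now [3 3 0 0 4], max=4
Drop 3: S rot2 at col 0 lands with bottom-row=3; cleared 0 line(s) (total 0); column heights now [4 5 5 0 4], max=5
Test piece O rot0 at col 2 (width 2): heights before test = [4 5 5 0 4]; fits = True

Answer: yes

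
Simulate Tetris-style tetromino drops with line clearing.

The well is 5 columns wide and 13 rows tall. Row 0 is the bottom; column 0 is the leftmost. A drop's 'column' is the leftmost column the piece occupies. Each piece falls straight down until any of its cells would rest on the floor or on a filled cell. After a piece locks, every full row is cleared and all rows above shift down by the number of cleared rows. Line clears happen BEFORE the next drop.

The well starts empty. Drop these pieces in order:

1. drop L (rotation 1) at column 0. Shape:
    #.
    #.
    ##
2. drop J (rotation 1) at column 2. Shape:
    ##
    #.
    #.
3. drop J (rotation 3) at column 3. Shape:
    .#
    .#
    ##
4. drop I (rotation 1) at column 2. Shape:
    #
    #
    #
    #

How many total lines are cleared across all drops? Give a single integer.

Answer: 0

Derivation:
Drop 1: L rot1 at col 0 lands with bottom-row=0; cleared 0 line(s) (total 0); column heights now [3 1 0 0 0], max=3
Drop 2: J rot1 at col 2 lands with bottom-row=0; cleared 0 line(s) (total 0); column heights now [3 1 3 3 0], max=3
Drop 3: J rot3 at col 3 lands with bottom-row=3; cleared 0 line(s) (total 0); column heights now [3 1 3 4 6], max=6
Drop 4: I rot1 at col 2 lands with bottom-row=3; cleared 0 line(s) (total 0); column heights now [3 1 7 4 6], max=7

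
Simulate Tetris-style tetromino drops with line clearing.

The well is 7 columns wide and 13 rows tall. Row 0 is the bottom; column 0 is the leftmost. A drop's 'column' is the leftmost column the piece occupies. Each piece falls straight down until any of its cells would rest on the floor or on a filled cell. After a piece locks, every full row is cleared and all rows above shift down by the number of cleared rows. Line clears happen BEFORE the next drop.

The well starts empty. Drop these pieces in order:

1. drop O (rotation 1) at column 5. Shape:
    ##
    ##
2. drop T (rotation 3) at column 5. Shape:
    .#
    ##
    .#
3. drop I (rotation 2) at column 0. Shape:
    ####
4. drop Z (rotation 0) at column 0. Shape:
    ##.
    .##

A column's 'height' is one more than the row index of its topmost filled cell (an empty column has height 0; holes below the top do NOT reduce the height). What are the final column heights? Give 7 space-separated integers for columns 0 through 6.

Drop 1: O rot1 at col 5 lands with bottom-row=0; cleared 0 line(s) (total 0); column heights now [0 0 0 0 0 2 2], max=2
Drop 2: T rot3 at col 5 lands with bottom-row=2; cleared 0 line(s) (total 0); column heights now [0 0 0 0 0 4 5], max=5
Drop 3: I rot2 at col 0 lands with bottom-row=0; cleared 0 line(s) (total 0); column heights now [1 1 1 1 0 4 5], max=5
Drop 4: Z rot0 at col 0 lands with bottom-row=1; cleared 0 line(s) (total 0); column heights now [3 3 2 1 0 4 5], max=5

Answer: 3 3 2 1 0 4 5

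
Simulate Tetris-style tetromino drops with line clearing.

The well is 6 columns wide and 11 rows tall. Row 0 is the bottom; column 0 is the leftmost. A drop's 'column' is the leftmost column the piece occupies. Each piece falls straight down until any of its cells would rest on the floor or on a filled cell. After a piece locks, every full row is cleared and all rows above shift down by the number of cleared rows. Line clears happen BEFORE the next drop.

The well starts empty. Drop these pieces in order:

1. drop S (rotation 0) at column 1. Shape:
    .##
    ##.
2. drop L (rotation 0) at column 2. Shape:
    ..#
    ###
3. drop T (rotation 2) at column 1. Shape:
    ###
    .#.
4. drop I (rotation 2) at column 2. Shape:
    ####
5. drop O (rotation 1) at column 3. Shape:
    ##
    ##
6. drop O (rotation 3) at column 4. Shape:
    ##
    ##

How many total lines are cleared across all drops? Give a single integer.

Answer: 0

Derivation:
Drop 1: S rot0 at col 1 lands with bottom-row=0; cleared 0 line(s) (total 0); column heights now [0 1 2 2 0 0], max=2
Drop 2: L rot0 at col 2 lands with bottom-row=2; cleared 0 line(s) (total 0); column heights now [0 1 3 3 4 0], max=4
Drop 3: T rot2 at col 1 lands with bottom-row=3; cleared 0 line(s) (total 0); column heights now [0 5 5 5 4 0], max=5
Drop 4: I rot2 at col 2 lands with bottom-row=5; cleared 0 line(s) (total 0); column heights now [0 5 6 6 6 6], max=6
Drop 5: O rot1 at col 3 lands with bottom-row=6; cleared 0 line(s) (total 0); column heights now [0 5 6 8 8 6], max=8
Drop 6: O rot3 at col 4 lands with bottom-row=8; cleared 0 line(s) (total 0); column heights now [0 5 6 8 10 10], max=10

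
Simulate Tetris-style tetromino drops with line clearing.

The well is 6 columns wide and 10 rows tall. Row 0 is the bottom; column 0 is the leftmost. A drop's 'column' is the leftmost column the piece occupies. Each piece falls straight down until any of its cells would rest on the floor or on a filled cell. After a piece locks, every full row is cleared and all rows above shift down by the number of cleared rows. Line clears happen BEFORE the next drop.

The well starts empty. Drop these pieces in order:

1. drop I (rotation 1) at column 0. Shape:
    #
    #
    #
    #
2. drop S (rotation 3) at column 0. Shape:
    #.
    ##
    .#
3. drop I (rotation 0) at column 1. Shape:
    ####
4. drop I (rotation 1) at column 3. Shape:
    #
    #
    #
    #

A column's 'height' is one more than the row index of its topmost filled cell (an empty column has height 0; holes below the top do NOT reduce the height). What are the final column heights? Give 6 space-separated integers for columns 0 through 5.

Drop 1: I rot1 at col 0 lands with bottom-row=0; cleared 0 line(s) (total 0); column heights now [4 0 0 0 0 0], max=4
Drop 2: S rot3 at col 0 lands with bottom-row=3; cleared 0 line(s) (total 0); column heights now [6 5 0 0 0 0], max=6
Drop 3: I rot0 at col 1 lands with bottom-row=5; cleared 0 line(s) (total 0); column heights now [6 6 6 6 6 0], max=6
Drop 4: I rot1 at col 3 lands with bottom-row=6; cleared 0 line(s) (total 0); column heights now [6 6 6 10 6 0], max=10

Answer: 6 6 6 10 6 0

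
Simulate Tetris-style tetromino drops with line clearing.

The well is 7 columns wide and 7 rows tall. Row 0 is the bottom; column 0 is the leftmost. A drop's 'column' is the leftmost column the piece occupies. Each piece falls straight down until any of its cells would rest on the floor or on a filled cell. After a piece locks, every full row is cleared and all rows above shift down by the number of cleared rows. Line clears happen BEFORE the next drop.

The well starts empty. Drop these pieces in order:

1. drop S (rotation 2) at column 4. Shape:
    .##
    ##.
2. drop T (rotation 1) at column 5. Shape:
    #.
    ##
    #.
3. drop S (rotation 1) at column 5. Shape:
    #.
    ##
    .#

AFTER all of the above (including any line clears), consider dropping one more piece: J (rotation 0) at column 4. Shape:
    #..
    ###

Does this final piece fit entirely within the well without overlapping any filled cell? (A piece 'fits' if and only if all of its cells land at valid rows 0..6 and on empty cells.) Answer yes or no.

Answer: no

Derivation:
Drop 1: S rot2 at col 4 lands with bottom-row=0; cleared 0 line(s) (total 0); column heights now [0 0 0 0 1 2 2], max=2
Drop 2: T rot1 at col 5 lands with bottom-row=2; cleared 0 line(s) (total 0); column heights now [0 0 0 0 1 5 4], max=5
Drop 3: S rot1 at col 5 lands with bottom-row=4; cleared 0 line(s) (total 0); column heights now [0 0 0 0 1 7 6], max=7
Test piece J rot0 at col 4 (width 3): heights before test = [0 0 0 0 1 7 6]; fits = False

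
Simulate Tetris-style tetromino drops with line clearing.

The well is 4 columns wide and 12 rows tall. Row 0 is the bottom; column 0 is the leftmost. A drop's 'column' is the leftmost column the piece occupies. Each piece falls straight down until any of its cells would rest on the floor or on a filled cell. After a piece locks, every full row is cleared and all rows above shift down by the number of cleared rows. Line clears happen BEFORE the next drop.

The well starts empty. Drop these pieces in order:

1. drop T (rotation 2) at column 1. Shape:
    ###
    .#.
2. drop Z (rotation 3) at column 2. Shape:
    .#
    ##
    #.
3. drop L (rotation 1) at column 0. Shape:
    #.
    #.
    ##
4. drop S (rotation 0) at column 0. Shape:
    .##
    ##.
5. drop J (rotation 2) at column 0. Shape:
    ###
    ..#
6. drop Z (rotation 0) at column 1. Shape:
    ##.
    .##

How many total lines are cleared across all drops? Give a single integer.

Answer: 0

Derivation:
Drop 1: T rot2 at col 1 lands with bottom-row=0; cleared 0 line(s) (total 0); column heights now [0 2 2 2], max=2
Drop 2: Z rot3 at col 2 lands with bottom-row=2; cleared 0 line(s) (total 0); column heights now [0 2 4 5], max=5
Drop 3: L rot1 at col 0 lands with bottom-row=2; cleared 0 line(s) (total 0); column heights now [5 3 4 5], max=5
Drop 4: S rot0 at col 0 lands with bottom-row=5; cleared 0 line(s) (total 0); column heights now [6 7 7 5], max=7
Drop 5: J rot2 at col 0 lands with bottom-row=7; cleared 0 line(s) (total 0); column heights now [9 9 9 5], max=9
Drop 6: Z rot0 at col 1 lands with bottom-row=9; cleared 0 line(s) (total 0); column heights now [9 11 11 10], max=11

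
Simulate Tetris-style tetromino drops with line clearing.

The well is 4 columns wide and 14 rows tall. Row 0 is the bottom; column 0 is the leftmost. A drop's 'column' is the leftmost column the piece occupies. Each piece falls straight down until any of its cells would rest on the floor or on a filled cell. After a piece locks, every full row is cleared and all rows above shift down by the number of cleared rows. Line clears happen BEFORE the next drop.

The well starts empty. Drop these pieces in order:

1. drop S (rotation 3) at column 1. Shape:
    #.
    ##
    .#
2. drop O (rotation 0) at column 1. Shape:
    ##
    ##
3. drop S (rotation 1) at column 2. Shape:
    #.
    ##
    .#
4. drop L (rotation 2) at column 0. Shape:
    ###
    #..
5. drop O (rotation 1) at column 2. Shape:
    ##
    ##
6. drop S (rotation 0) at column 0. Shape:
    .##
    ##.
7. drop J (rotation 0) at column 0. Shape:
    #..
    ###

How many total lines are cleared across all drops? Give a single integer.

Drop 1: S rot3 at col 1 lands with bottom-row=0; cleared 0 line(s) (total 0); column heights now [0 3 2 0], max=3
Drop 2: O rot0 at col 1 lands with bottom-row=3; cleared 0 line(s) (total 0); column heights now [0 5 5 0], max=5
Drop 3: S rot1 at col 2 lands with bottom-row=4; cleared 0 line(s) (total 0); column heights now [0 5 7 6], max=7
Drop 4: L rot2 at col 0 lands with bottom-row=6; cleared 0 line(s) (total 0); column heights now [8 8 8 6], max=8
Drop 5: O rot1 at col 2 lands with bottom-row=8; cleared 0 line(s) (total 0); column heights now [8 8 10 10], max=10
Drop 6: S rot0 at col 0 lands with bottom-row=9; cleared 1 line(s) (total 1); column heights now [8 10 10 9], max=10
Drop 7: J rot0 at col 0 lands with bottom-row=10; cleared 0 line(s) (total 1); column heights now [12 11 11 9], max=12

Answer: 1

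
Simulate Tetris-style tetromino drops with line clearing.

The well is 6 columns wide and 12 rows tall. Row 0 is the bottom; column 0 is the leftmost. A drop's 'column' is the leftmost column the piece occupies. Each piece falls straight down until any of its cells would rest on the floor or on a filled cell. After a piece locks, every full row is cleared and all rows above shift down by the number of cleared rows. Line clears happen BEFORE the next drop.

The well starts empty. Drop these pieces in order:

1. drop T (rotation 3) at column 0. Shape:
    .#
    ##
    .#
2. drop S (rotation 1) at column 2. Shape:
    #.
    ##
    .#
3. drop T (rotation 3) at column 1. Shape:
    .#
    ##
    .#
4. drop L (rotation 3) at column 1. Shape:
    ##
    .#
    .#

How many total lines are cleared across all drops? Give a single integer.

Drop 1: T rot3 at col 0 lands with bottom-row=0; cleared 0 line(s) (total 0); column heights now [2 3 0 0 0 0], max=3
Drop 2: S rot1 at col 2 lands with bottom-row=0; cleared 0 line(s) (total 0); column heights now [2 3 3 2 0 0], max=3
Drop 3: T rot3 at col 1 lands with bottom-row=3; cleared 0 line(s) (total 0); column heights now [2 5 6 2 0 0], max=6
Drop 4: L rot3 at col 1 lands with bottom-row=6; cleared 0 line(s) (total 0); column heights now [2 9 9 2 0 0], max=9

Answer: 0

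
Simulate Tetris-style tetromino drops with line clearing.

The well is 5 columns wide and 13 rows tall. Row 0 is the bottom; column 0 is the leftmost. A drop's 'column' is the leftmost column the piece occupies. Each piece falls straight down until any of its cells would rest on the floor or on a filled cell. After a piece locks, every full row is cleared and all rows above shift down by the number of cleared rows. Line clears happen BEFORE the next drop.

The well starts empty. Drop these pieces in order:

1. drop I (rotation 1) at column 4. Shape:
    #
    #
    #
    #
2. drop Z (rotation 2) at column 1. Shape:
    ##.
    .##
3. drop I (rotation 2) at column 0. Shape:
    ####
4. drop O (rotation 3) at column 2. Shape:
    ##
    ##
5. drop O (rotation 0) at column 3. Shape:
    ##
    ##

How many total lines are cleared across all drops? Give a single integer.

Answer: 1

Derivation:
Drop 1: I rot1 at col 4 lands with bottom-row=0; cleared 0 line(s) (total 0); column heights now [0 0 0 0 4], max=4
Drop 2: Z rot2 at col 1 lands with bottom-row=0; cleared 0 line(s) (total 0); column heights now [0 2 2 1 4], max=4
Drop 3: I rot2 at col 0 lands with bottom-row=2; cleared 1 line(s) (total 1); column heights now [0 2 2 1 3], max=3
Drop 4: O rot3 at col 2 lands with bottom-row=2; cleared 0 line(s) (total 1); column heights now [0 2 4 4 3], max=4
Drop 5: O rot0 at col 3 lands with bottom-row=4; cleared 0 line(s) (total 1); column heights now [0 2 4 6 6], max=6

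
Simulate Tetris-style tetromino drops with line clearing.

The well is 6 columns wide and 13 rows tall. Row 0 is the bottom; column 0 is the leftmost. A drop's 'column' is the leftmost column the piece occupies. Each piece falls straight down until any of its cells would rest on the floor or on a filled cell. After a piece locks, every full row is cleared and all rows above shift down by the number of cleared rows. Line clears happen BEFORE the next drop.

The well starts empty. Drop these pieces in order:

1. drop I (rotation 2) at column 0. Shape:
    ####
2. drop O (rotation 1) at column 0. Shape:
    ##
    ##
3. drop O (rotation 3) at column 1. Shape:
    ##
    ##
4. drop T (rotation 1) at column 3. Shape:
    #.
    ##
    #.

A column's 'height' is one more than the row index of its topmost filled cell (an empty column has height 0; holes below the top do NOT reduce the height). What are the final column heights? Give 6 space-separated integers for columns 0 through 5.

Drop 1: I rot2 at col 0 lands with bottom-row=0; cleared 0 line(s) (total 0); column heights now [1 1 1 1 0 0], max=1
Drop 2: O rot1 at col 0 lands with bottom-row=1; cleared 0 line(s) (total 0); column heights now [3 3 1 1 0 0], max=3
Drop 3: O rot3 at col 1 lands with bottom-row=3; cleared 0 line(s) (total 0); column heights now [3 5 5 1 0 0], max=5
Drop 4: T rot1 at col 3 lands with bottom-row=1; cleared 0 line(s) (total 0); column heights now [3 5 5 4 3 0], max=5

Answer: 3 5 5 4 3 0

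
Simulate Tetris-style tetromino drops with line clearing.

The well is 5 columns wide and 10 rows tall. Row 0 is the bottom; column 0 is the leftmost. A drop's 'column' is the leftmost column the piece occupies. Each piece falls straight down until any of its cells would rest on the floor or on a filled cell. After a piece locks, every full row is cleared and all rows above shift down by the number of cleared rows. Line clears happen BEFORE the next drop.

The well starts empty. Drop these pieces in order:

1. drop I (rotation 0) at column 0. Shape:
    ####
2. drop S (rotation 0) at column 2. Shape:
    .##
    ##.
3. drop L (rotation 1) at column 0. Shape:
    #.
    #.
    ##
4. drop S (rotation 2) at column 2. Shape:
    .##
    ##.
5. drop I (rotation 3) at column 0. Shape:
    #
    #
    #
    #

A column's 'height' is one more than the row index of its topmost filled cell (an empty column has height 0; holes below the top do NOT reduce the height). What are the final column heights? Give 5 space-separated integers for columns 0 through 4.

Drop 1: I rot0 at col 0 lands with bottom-row=0; cleared 0 line(s) (total 0); column heights now [1 1 1 1 0], max=1
Drop 2: S rot0 at col 2 lands with bottom-row=1; cleared 0 line(s) (total 0); column heights now [1 1 2 3 3], max=3
Drop 3: L rot1 at col 0 lands with bottom-row=1; cleared 0 line(s) (total 0); column heights now [4 2 2 3 3], max=4
Drop 4: S rot2 at col 2 lands with bottom-row=3; cleared 0 line(s) (total 0); column heights now [4 2 4 5 5], max=5
Drop 5: I rot3 at col 0 lands with bottom-row=4; cleared 0 line(s) (total 0); column heights now [8 2 4 5 5], max=8

Answer: 8 2 4 5 5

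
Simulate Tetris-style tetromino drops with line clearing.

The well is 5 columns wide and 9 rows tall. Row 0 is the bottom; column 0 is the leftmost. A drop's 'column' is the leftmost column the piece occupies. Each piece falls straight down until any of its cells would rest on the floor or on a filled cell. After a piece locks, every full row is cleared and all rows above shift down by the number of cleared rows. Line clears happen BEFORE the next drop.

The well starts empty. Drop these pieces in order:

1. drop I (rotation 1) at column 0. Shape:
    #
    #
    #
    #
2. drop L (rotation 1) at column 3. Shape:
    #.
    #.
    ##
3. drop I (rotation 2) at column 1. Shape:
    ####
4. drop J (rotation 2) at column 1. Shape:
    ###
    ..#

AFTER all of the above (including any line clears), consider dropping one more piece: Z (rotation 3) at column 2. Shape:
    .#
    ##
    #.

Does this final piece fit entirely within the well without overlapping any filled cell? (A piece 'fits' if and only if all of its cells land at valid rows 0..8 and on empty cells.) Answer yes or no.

Drop 1: I rot1 at col 0 lands with bottom-row=0; cleared 0 line(s) (total 0); column heights now [4 0 0 0 0], max=4
Drop 2: L rot1 at col 3 lands with bottom-row=0; cleared 0 line(s) (total 0); column heights now [4 0 0 3 1], max=4
Drop 3: I rot2 at col 1 lands with bottom-row=3; cleared 1 line(s) (total 1); column heights now [3 0 0 3 1], max=3
Drop 4: J rot2 at col 1 lands with bottom-row=3; cleared 0 line(s) (total 1); column heights now [3 5 5 5 1], max=5
Test piece Z rot3 at col 2 (width 2): heights before test = [3 5 5 5 1]; fits = True

Answer: yes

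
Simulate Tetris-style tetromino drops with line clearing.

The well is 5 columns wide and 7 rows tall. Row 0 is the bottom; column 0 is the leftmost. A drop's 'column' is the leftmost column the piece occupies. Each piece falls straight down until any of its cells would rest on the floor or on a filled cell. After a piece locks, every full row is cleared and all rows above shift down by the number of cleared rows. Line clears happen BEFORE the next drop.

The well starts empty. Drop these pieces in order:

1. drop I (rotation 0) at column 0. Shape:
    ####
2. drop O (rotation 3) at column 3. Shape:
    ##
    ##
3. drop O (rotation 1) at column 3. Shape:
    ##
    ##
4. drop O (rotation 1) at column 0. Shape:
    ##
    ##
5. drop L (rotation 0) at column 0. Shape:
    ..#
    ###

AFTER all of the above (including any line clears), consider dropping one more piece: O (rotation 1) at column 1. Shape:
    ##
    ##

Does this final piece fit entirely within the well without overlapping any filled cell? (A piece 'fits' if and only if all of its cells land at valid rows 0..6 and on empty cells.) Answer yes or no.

Drop 1: I rot0 at col 0 lands with bottom-row=0; cleared 0 line(s) (total 0); column heights now [1 1 1 1 0], max=1
Drop 2: O rot3 at col 3 lands with bottom-row=1; cleared 0 line(s) (total 0); column heights now [1 1 1 3 3], max=3
Drop 3: O rot1 at col 3 lands with bottom-row=3; cleared 0 line(s) (total 0); column heights now [1 1 1 5 5], max=5
Drop 4: O rot1 at col 0 lands with bottom-row=1; cleared 0 line(s) (total 0); column heights now [3 3 1 5 5], max=5
Drop 5: L rot0 at col 0 lands with bottom-row=3; cleared 1 line(s) (total 1); column heights now [3 3 4 4 4], max=4
Test piece O rot1 at col 1 (width 2): heights before test = [3 3 4 4 4]; fits = True

Answer: yes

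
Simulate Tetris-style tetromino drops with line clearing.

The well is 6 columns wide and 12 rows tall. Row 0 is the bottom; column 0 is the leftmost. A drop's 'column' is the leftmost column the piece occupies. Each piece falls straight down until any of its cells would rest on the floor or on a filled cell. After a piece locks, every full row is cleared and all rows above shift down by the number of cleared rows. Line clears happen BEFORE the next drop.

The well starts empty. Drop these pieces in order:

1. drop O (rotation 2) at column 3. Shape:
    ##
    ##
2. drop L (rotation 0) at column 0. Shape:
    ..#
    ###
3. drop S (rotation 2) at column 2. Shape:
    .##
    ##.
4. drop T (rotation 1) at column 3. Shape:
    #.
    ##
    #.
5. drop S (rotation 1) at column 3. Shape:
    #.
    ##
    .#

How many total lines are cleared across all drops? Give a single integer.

Answer: 0

Derivation:
Drop 1: O rot2 at col 3 lands with bottom-row=0; cleared 0 line(s) (total 0); column heights now [0 0 0 2 2 0], max=2
Drop 2: L rot0 at col 0 lands with bottom-row=0; cleared 0 line(s) (total 0); column heights now [1 1 2 2 2 0], max=2
Drop 3: S rot2 at col 2 lands with bottom-row=2; cleared 0 line(s) (total 0); column heights now [1 1 3 4 4 0], max=4
Drop 4: T rot1 at col 3 lands with bottom-row=4; cleared 0 line(s) (total 0); column heights now [1 1 3 7 6 0], max=7
Drop 5: S rot1 at col 3 lands with bottom-row=6; cleared 0 line(s) (total 0); column heights now [1 1 3 9 8 0], max=9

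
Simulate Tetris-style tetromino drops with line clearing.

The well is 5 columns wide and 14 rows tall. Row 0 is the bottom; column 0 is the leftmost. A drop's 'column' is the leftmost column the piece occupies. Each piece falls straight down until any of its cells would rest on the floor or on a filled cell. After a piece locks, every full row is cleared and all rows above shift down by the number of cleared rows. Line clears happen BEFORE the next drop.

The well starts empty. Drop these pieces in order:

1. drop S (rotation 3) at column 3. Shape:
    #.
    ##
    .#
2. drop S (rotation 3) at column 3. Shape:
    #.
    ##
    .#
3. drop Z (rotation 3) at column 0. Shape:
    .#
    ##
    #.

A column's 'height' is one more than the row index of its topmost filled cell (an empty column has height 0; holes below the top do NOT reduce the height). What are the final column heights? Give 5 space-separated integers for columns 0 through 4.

Drop 1: S rot3 at col 3 lands with bottom-row=0; cleared 0 line(s) (total 0); column heights now [0 0 0 3 2], max=3
Drop 2: S rot3 at col 3 lands with bottom-row=2; cleared 0 line(s) (total 0); column heights now [0 0 0 5 4], max=5
Drop 3: Z rot3 at col 0 lands with bottom-row=0; cleared 0 line(s) (total 0); column heights now [2 3 0 5 4], max=5

Answer: 2 3 0 5 4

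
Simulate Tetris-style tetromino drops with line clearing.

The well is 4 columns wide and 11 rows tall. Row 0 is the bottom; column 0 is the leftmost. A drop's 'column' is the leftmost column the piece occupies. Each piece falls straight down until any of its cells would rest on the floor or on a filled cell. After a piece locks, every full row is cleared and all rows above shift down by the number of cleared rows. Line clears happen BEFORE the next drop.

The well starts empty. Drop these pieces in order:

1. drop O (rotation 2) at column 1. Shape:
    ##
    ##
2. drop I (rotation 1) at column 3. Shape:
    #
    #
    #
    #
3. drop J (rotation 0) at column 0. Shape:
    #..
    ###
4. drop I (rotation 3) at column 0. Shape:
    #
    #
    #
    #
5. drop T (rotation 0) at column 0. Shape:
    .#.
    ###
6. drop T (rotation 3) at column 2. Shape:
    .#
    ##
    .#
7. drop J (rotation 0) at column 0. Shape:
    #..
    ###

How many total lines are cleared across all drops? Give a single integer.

Answer: 3

Derivation:
Drop 1: O rot2 at col 1 lands with bottom-row=0; cleared 0 line(s) (total 0); column heights now [0 2 2 0], max=2
Drop 2: I rot1 at col 3 lands with bottom-row=0; cleared 0 line(s) (total 0); column heights now [0 2 2 4], max=4
Drop 3: J rot0 at col 0 lands with bottom-row=2; cleared 1 line(s) (total 1); column heights now [3 2 2 3], max=3
Drop 4: I rot3 at col 0 lands with bottom-row=3; cleared 0 line(s) (total 1); column heights now [7 2 2 3], max=7
Drop 5: T rot0 at col 0 lands with bottom-row=7; cleared 0 line(s) (total 1); column heights now [8 9 8 3], max=9
Drop 6: T rot3 at col 2 lands with bottom-row=7; cleared 1 line(s) (total 2); column heights now [7 8 8 9], max=9
Drop 7: J rot0 at col 0 lands with bottom-row=8; cleared 1 line(s) (total 3); column heights now [9 8 8 8], max=9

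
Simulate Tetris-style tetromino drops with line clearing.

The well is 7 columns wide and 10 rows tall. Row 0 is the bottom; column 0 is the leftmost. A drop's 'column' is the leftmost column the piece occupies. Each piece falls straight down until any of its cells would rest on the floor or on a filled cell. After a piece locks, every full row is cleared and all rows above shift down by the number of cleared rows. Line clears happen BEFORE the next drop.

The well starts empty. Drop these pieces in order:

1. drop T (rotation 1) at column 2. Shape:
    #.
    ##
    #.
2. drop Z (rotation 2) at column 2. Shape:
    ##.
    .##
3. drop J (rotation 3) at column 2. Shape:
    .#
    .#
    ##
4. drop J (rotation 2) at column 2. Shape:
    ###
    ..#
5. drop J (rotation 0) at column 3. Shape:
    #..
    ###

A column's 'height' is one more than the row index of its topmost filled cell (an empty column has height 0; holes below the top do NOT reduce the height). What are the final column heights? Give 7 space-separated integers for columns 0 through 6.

Drop 1: T rot1 at col 2 lands with bottom-row=0; cleared 0 line(s) (total 0); column heights now [0 0 3 2 0 0 0], max=3
Drop 2: Z rot2 at col 2 lands with bottom-row=2; cleared 0 line(s) (total 0); column heights now [0 0 4 4 3 0 0], max=4
Drop 3: J rot3 at col 2 lands with bottom-row=4; cleared 0 line(s) (total 0); column heights now [0 0 5 7 3 0 0], max=7
Drop 4: J rot2 at col 2 lands with bottom-row=6; cleared 0 line(s) (total 0); column heights now [0 0 8 8 8 0 0], max=8
Drop 5: J rot0 at col 3 lands with bottom-row=8; cleared 0 line(s) (total 0); column heights now [0 0 8 10 9 9 0], max=10

Answer: 0 0 8 10 9 9 0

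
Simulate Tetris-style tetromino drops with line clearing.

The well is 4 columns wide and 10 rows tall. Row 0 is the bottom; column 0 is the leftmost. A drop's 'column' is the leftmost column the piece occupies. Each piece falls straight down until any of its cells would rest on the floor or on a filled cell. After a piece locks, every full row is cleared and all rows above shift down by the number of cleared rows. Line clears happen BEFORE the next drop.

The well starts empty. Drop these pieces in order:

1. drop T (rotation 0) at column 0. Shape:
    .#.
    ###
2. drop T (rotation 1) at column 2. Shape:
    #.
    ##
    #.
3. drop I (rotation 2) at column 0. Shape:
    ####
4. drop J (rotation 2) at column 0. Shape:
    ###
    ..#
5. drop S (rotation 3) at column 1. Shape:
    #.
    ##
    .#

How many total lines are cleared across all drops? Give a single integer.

Drop 1: T rot0 at col 0 lands with bottom-row=0; cleared 0 line(s) (total 0); column heights now [1 2 1 0], max=2
Drop 2: T rot1 at col 2 lands with bottom-row=1; cleared 0 line(s) (total 0); column heights now [1 2 4 3], max=4
Drop 3: I rot2 at col 0 lands with bottom-row=4; cleared 1 line(s) (total 1); column heights now [1 2 4 3], max=4
Drop 4: J rot2 at col 0 lands with bottom-row=4; cleared 0 line(s) (total 1); column heights now [6 6 6 3], max=6
Drop 5: S rot3 at col 1 lands with bottom-row=6; cleared 0 line(s) (total 1); column heights now [6 9 8 3], max=9

Answer: 1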